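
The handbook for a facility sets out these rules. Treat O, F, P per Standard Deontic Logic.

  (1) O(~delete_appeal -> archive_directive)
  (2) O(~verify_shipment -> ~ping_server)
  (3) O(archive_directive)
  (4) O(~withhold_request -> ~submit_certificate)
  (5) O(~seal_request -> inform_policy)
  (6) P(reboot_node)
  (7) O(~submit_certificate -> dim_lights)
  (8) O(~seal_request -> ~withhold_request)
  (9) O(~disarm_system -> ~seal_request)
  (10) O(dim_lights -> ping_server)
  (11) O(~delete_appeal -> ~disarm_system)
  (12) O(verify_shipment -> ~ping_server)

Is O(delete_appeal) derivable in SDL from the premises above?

Yes

Premises 2 and 12 are O(~verify_shipment -> ~ping_server) and O(verify_shipment -> ~ping_server); every ideal world satisfies ~verify_shipment or verify_shipment, so in either case ~ping_server holds — hence O(~ping_server).
Premise 10, O(dim_lights -> ping_server), contraposes to O(~ping_server -> ~dim_lights); with O(~ping_server) we get O(~dim_lights).
Premise 7 is O(~submit_certificate -> dim_lights); contrapositively O(~dim_lights -> submit_certificate). Since O(~dim_lights) holds, K gives O(submit_certificate).
The contrapositive of premise 4 (O(~withhold_request -> ~submit_certificate)) is O(submit_certificate -> withhold_request), and O(submit_certificate) is already established, so O(withhold_request).
Premise 8 is O(~seal_request -> ~withhold_request); contrapositively O(withhold_request -> seal_request). Since O(withhold_request) holds, K gives O(seal_request).
Premise 9 is O(~disarm_system -> ~seal_request); contrapositively O(seal_request -> disarm_system). Since O(seal_request) holds, K gives O(disarm_system).
The contrapositive of premise 11 (O(~delete_appeal -> ~disarm_system)) is O(disarm_system -> delete_appeal), and O(disarm_system) is already established, so O(delete_appeal).
Premises 1, 3, 5, 6 do not contribute to this derivation.
So O(delete_appeal) follows.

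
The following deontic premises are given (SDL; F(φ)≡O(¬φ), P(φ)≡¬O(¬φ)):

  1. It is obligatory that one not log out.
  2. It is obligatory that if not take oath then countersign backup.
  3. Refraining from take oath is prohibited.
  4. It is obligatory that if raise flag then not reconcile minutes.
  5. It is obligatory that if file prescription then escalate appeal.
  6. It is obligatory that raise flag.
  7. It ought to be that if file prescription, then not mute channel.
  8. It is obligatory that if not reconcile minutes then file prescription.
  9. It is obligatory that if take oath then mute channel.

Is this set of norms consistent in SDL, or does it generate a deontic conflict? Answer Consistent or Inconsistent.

Inconsistent

F(¬take_oath) at premise 3 means O(take_oath).
From O(take_oath) and premise 9, O(take_oath → mute_channel), we obtain O(mute_channel).
Premise 7, O(file_prescription → ¬mute_channel), contraposes to O(mute_channel → ¬file_prescription); with O(mute_channel) we get O(¬file_prescription).
Premise 8, O(¬reconcile_minutes → file_prescription), contraposes to O(¬file_prescription → reconcile_minutes); with O(¬file_prescription) we get O(reconcile_minutes).
Premise 4 is O(raise_flag → ¬reconcile_minutes); contrapositively O(reconcile_minutes → ¬raise_flag). Since O(reconcile_minutes) holds, K gives O(¬raise_flag).
However, premise 6 gives O(raise_flag).
We now have both O(¬raise_flag) and O(raise_flag) — raise_flag is simultaneously obligatory and forbidden, violating the D-axiom.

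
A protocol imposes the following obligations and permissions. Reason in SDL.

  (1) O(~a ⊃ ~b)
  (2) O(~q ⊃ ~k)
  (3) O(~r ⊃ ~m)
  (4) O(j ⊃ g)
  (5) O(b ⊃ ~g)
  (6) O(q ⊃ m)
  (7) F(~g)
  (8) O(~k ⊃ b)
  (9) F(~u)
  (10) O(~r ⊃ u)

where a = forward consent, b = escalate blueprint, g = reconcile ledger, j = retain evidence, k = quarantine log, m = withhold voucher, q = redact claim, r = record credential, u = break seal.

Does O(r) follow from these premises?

Premise 7, F(~g), is equivalent to O(g).
Premise 5, O(b ⊃ ~g), contraposes to O(g ⊃ ~b); with O(g) we get O(~b).
The contrapositive of premise 8 (O(~k ⊃ b)) is O(~b ⊃ k), and O(~b) is already established, so O(k).
The contrapositive of premise 2 (O(~q ⊃ ~k)) is O(k ⊃ q), and O(k) is already established, so O(q).
With premise 6, O(q ⊃ m), the K-axiom yields O(m).
The contrapositive of premise 3 (O(~r ⊃ ~m)) is O(m ⊃ r), and O(m) is already established, so O(r).
Premises 1, 4, 9, 10 do not contribute to this derivation.
So O(r) follows.

Yes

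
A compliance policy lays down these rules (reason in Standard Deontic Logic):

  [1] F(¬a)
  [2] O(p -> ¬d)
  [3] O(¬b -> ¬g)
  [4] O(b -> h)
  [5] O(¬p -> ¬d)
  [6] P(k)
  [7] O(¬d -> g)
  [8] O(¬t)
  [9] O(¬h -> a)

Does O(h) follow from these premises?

Premises 5 and 2 are O(¬p -> ¬d) and O(p -> ¬d); every ideal world satisfies ¬p or p, so in either case ¬d holds — hence O(¬d).
Applying K to premise 7 (O(¬d -> g)) and O(¬d) yields O(g).
The contrapositive of premise 3 (O(¬b -> ¬g)) is O(g -> b), and O(g) is already established, so O(b).
From O(b) and premise 4, O(b -> h), we obtain O(h).
Premises 1, 6, 8, 9 do not contribute to this derivation.
So O(h) follows.

Yes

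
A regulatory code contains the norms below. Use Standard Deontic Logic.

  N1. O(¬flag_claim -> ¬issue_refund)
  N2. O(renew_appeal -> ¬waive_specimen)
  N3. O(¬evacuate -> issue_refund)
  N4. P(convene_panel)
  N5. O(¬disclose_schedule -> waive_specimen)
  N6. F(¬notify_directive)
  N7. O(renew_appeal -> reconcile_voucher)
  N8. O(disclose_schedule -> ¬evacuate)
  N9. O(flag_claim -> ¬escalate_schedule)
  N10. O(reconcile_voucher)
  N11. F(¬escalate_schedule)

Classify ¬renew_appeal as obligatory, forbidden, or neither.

F(¬escalate_schedule) at premise 11 means O(escalate_schedule).
Premise 9 is O(flag_claim -> ¬escalate_schedule); contrapositively O(escalate_schedule -> ¬flag_claim). Since O(escalate_schedule) holds, K gives O(¬flag_claim).
Applying K to premise 1 (O(¬flag_claim -> ¬issue_refund)) and O(¬flag_claim) yields O(¬issue_refund).
The contrapositive of premise 3 (O(¬evacuate -> issue_refund)) is O(¬issue_refund -> evacuate), and O(¬issue_refund) is already established, so O(evacuate).
Premise 8, O(disclose_schedule -> ¬evacuate), contraposes to O(evacuate -> ¬disclose_schedule); with O(evacuate) we get O(¬disclose_schedule).
From O(¬disclose_schedule) and premise 5, O(¬disclose_schedule -> waive_specimen), we obtain O(waive_specimen).
Premise 2 is O(renew_appeal -> ¬waive_specimen); contrapositively O(waive_specimen -> ¬renew_appeal). Since O(waive_specimen) holds, K gives O(¬renew_appeal).
Premises 4, 6, 7, 10 do not contribute to this derivation.
Hence ¬renew_appeal is obligatory.

Obligatory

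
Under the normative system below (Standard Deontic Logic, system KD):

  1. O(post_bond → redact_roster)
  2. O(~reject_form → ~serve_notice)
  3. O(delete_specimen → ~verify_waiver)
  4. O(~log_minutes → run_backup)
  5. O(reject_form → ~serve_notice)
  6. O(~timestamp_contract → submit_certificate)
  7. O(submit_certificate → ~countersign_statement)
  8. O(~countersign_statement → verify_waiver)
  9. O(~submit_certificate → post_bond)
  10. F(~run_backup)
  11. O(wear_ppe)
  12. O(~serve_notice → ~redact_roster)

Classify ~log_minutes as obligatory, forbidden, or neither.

Premise 4 is O(~log_minutes → run_backup); even if O(run_backup) held, inferring O(~log_minutes) would be affirming the consequent — invalid.
No premise or chain of K-axiom applications forces O(~log_minutes), and none forces O(log_minutes). So ~log_minutes is neither obligatory nor forbidden under these norms.

Neither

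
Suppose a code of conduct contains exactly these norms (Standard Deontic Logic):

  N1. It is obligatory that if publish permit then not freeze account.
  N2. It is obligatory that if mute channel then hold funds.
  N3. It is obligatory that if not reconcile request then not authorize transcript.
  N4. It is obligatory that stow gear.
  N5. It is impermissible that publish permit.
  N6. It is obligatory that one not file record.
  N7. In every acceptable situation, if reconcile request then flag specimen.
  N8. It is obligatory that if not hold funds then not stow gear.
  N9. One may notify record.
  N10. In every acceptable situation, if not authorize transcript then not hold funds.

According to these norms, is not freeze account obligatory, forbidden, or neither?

Neither

Premise 1 is O(publish_permit → ¬freeze_account), but O(publish_permit) is not derivable from the premises, so it does not yield O(¬freeze_account).
No premise or chain of K-axiom applications forces O(¬freeze_account), and none forces O(freeze_account). So ¬freeze_account is neither obligatory nor forbidden under these norms.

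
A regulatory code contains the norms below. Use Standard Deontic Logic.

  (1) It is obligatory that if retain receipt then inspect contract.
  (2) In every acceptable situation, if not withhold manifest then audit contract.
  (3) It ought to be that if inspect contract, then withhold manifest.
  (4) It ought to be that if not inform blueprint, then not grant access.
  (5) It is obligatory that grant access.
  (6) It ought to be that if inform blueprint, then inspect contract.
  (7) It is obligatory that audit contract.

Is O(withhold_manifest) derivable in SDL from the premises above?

Premise 5 states O(grant_access) outright.
The contrapositive of premise 4 (O(¬inform_blueprint → ¬grant_access)) is O(grant_access → inform_blueprint), and O(grant_access) is already established, so O(inform_blueprint).
With premise 6, O(inform_blueprint → inspect_contract), the K-axiom yields O(inspect_contract).
Applying K to premise 3 (O(inspect_contract → withhold_manifest)) and O(inspect_contract) yields O(withhold_manifest).
Premises 1, 2, 7 do not contribute to this derivation.
So O(withhold_manifest) follows.

Yes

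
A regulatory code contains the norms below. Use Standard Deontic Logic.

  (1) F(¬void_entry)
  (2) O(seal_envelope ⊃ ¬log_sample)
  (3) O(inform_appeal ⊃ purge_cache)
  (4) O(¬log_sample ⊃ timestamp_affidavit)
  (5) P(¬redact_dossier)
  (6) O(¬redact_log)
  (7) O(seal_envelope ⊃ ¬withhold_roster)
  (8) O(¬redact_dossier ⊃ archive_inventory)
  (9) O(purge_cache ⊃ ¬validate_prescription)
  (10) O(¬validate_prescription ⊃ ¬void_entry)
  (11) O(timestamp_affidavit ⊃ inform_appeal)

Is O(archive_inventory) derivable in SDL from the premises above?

Premise 8 is O(¬redact_dossier ⊃ archive_inventory), but O(¬redact_dossier) is not derivable from the premises (the permission P(¬redact_dossier) asserts only ¬O(redact_dossier), not O(¬redact_dossier)), so it does not yield O(archive_inventory).
No other premise forces O(archive_inventory). An ideal world satisfying every premise can still have archive_inventory false, so O(archive_inventory) is not derivable.

No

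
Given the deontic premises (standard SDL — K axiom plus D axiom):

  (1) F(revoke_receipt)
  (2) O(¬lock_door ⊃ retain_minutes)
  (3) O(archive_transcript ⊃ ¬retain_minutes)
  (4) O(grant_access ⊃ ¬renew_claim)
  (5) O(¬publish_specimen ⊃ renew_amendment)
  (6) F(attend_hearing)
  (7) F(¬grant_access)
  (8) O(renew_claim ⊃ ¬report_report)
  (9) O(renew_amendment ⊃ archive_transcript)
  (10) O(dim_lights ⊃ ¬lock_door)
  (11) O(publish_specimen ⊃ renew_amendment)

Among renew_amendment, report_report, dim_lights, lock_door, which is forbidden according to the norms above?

Premises 5 and 11 are O(¬publish_specimen ⊃ renew_amendment) and O(publish_specimen ⊃ renew_amendment); every ideal world satisfies ¬publish_specimen or publish_specimen, so in either case renew_amendment holds — hence O(renew_amendment).
With premise 9, O(renew_amendment ⊃ archive_transcript), the K-axiom yields O(archive_transcript).
From O(archive_transcript) and premise 3, O(archive_transcript ⊃ ¬retain_minutes), we obtain O(¬retain_minutes).
Premise 2, O(¬lock_door ⊃ retain_minutes), contraposes to O(¬retain_minutes ⊃ lock_door); with O(¬retain_minutes) we get O(lock_door).
Premise 10, O(dim_lights ⊃ ¬lock_door), contraposes to O(lock_door ⊃ ¬dim_lights); with O(lock_door) we get O(¬dim_lights).
So O(¬dim_lights) holds, i.e. dim_lights is forbidden. None of the other listed options is forbidden under the premises.

dim_lights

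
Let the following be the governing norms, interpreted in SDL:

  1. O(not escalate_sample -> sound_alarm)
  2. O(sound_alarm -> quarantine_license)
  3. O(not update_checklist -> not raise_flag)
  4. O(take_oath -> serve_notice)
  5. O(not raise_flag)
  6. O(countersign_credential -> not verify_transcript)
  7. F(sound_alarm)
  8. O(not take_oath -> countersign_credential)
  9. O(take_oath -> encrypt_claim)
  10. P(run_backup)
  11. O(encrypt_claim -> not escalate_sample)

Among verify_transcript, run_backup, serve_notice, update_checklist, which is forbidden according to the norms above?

verify_transcript

Premise 7, F(sound_alarm), is equivalent to O(not sound_alarm).
The contrapositive of premise 1 (O(not escalate_sample -> sound_alarm)) is O(not sound_alarm -> escalate_sample), and O(not sound_alarm) is already established, so O(escalate_sample).
Premise 11 is O(encrypt_claim -> not escalate_sample); contrapositively O(escalate_sample -> not encrypt_claim). Since O(escalate_sample) holds, K gives O(not encrypt_claim).
The contrapositive of premise 9 (O(take_oath -> encrypt_claim)) is O(not encrypt_claim -> not take_oath), and O(not encrypt_claim) is already established, so O(not take_oath).
Applying K to premise 8 (O(not take_oath -> countersign_credential)) and O(not take_oath) yields O(countersign_credential).
With premise 6, O(countersign_credential -> not verify_transcript), the K-axiom yields O(not verify_transcript).
So O(not verify_transcript) holds, i.e. verify_transcript is forbidden. None of the other listed options is forbidden under the premises.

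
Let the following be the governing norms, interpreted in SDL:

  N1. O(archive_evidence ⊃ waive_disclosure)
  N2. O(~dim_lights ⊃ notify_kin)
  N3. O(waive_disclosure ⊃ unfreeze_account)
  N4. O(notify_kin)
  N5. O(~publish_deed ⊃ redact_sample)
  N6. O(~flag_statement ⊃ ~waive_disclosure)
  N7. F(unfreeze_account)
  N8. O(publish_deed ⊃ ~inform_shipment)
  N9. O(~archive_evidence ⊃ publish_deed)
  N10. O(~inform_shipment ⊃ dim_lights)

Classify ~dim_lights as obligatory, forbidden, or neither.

Premise 7 is F(unfreeze_account), i.e. O(~unfreeze_account).
Premise 3, O(waive_disclosure ⊃ unfreeze_account), contraposes to O(~unfreeze_account ⊃ ~waive_disclosure); with O(~unfreeze_account) we get O(~waive_disclosure).
Premise 1, O(archive_evidence ⊃ waive_disclosure), contraposes to O(~waive_disclosure ⊃ ~archive_evidence); with O(~waive_disclosure) we get O(~archive_evidence).
From O(~archive_evidence) and premise 9, O(~archive_evidence ⊃ publish_deed), we obtain O(publish_deed).
From O(publish_deed) and premise 8, O(publish_deed ⊃ ~inform_shipment), we obtain O(~inform_shipment).
Applying K to premise 10 (O(~inform_shipment ⊃ dim_lights)) and O(~inform_shipment) yields O(dim_lights).
Premises 2, 4, 5, 6 do not contribute to this derivation.
Thus O(dim_lights), which is F(~dim_lights): ~dim_lights is forbidden.

Forbidden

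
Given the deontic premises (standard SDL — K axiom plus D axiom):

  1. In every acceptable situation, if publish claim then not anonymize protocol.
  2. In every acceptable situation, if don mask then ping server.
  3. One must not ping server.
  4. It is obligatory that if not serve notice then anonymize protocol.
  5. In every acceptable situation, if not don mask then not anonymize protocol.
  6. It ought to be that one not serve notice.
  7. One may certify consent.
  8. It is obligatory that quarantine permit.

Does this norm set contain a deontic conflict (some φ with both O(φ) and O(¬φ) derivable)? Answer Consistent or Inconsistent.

Inconsistent

Premise 3, F(ping_server), is equivalent to O(¬ping_server).
The contrapositive of premise 2 (O(don_mask → ping_server)) is O(¬ping_server → ¬don_mask), and O(¬ping_server) is already established, so O(¬don_mask).
With premise 5, O(¬don_mask → ¬anonymize_protocol), the K-axiom yields O(¬anonymize_protocol).
Premise 4, O(¬serve_notice → anonymize_protocol), contraposes to O(¬anonymize_protocol → serve_notice); with O(¬anonymize_protocol) we get O(serve_notice).
Yet premise 6 states O(¬serve_notice).
We now have both O(serve_notice) and O(¬serve_notice) — serve_notice is simultaneously obligatory and forbidden, violating the D-axiom.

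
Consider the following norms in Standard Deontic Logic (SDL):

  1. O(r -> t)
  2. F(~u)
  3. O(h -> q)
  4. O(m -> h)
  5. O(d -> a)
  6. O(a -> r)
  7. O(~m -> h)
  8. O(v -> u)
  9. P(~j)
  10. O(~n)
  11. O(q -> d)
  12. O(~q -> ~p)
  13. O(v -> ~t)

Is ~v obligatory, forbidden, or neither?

Obligatory

Premises 4 and 7 are O(m -> h) and O(~m -> h); every ideal world satisfies m or ~m, so in either case h holds — hence O(h).
Applying K to premise 3 (O(h -> q)) and O(h) yields O(q).
With premise 11, O(q -> d), the K-axiom yields O(d).
Applying K to premise 5 (O(d -> a)) and O(d) yields O(a).
From O(a) and premise 6, O(a -> r), we obtain O(r).
From O(r) and premise 1, O(r -> t), we obtain O(t).
Premise 13, O(v -> ~t), contraposes to O(t -> ~v); with O(t) we get O(~v).
Premises 2, 8, 9, 10, 12 do not contribute to this derivation.
Hence ~v is obligatory.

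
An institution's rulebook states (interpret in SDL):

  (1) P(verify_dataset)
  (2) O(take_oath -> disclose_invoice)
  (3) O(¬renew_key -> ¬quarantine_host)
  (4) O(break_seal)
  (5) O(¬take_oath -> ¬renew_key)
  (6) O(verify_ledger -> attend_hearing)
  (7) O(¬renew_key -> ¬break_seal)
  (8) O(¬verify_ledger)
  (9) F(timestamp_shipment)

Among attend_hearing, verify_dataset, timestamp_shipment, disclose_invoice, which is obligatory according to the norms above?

disclose_invoice

From premise 4 we have O(break_seal).
Premise 7, O(¬renew_key -> ¬break_seal), contraposes to O(break_seal -> renew_key); with O(break_seal) we get O(renew_key).
Premise 5, O(¬take_oath -> ¬renew_key), contraposes to O(renew_key -> take_oath); with O(renew_key) we get O(take_oath).
Applying K to premise 2 (O(take_oath -> disclose_invoice)) and O(take_oath) yields O(disclose_invoice).
So O(disclose_invoice) holds — disclose_invoice is obligatory. None of the other listed options is made obligatory by any chain of premises.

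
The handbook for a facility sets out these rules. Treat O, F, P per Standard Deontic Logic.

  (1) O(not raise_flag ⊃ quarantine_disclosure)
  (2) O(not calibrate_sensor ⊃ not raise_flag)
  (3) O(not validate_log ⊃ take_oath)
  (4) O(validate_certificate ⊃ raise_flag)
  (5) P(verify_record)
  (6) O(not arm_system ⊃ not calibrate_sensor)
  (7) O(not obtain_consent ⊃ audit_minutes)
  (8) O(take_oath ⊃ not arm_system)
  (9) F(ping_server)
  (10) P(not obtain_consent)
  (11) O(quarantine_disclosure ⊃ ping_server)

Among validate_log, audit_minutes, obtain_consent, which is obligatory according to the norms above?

validate_log

Premise 9 is F(ping_server), i.e. O(not ping_server).
Premise 11, O(quarantine_disclosure ⊃ ping_server), contraposes to O(not ping_server ⊃ not quarantine_disclosure); with O(not ping_server) we get O(not quarantine_disclosure).
The contrapositive of premise 1 (O(not raise_flag ⊃ quarantine_disclosure)) is O(not quarantine_disclosure ⊃ raise_flag), and O(not quarantine_disclosure) is already established, so O(raise_flag).
Premise 2 is O(not calibrate_sensor ⊃ not raise_flag); contrapositively O(raise_flag ⊃ calibrate_sensor). Since O(raise_flag) holds, K gives O(calibrate_sensor).
Premise 6, O(not arm_system ⊃ not calibrate_sensor), contraposes to O(calibrate_sensor ⊃ arm_system); with O(calibrate_sensor) we get O(arm_system).
The contrapositive of premise 8 (O(take_oath ⊃ not arm_system)) is O(arm_system ⊃ not take_oath), and O(arm_system) is already established, so O(not take_oath).
Premise 3, O(not validate_log ⊃ take_oath), contraposes to O(not take_oath ⊃ validate_log); with O(not take_oath) we get O(validate_log).
So O(validate_log) holds — validate_log is obligatory. None of the other listed options is made obligatory by any chain of premises.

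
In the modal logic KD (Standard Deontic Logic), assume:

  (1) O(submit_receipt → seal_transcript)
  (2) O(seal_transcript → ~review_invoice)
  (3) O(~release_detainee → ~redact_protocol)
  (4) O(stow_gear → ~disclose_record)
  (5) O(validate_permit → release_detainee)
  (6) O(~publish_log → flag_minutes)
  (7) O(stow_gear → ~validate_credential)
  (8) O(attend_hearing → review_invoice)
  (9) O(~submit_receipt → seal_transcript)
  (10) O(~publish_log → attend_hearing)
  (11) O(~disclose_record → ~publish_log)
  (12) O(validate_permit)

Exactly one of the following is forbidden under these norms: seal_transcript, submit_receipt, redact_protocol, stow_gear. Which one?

stow_gear

By case analysis on ~submit_receipt: premise 9 gives O(~submit_receipt → seal_transcript) and premise 1 gives O(submit_receipt → seal_transcript), so O(seal_transcript) either way.
With premise 2, O(seal_transcript → ~review_invoice), the K-axiom yields O(~review_invoice).
Premise 8, O(attend_hearing → review_invoice), contraposes to O(~review_invoice → ~attend_hearing); with O(~review_invoice) we get O(~attend_hearing).
Premise 10, O(~publish_log → attend_hearing), contraposes to O(~attend_hearing → publish_log); with O(~attend_hearing) we get O(publish_log).
The contrapositive of premise 11 (O(~disclose_record → ~publish_log)) is O(publish_log → disclose_record), and O(publish_log) is already established, so O(disclose_record).
The contrapositive of premise 4 (O(stow_gear → ~disclose_record)) is O(disclose_record → ~stow_gear), and O(disclose_record) is already established, so O(~stow_gear).
So O(~stow_gear) holds, i.e. stow_gear is forbidden. None of the other listed options is forbidden under the premises.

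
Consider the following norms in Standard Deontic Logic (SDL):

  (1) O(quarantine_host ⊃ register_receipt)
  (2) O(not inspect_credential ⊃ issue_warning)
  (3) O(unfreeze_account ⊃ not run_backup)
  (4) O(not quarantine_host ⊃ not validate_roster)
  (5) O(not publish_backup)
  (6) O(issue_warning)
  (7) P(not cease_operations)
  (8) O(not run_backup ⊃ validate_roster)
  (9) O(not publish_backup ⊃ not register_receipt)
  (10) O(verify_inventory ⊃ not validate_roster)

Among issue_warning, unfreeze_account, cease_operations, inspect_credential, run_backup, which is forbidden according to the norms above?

unfreeze_account

Premise 5 gives O(not publish_backup).
Applying K to premise 9 (O(not publish_backup ⊃ not register_receipt)) and O(not publish_backup) yields O(not register_receipt).
Premise 1, O(quarantine_host ⊃ register_receipt), contraposes to O(not register_receipt ⊃ not quarantine_host); with O(not register_receipt) we get O(not quarantine_host).
From O(not quarantine_host) and premise 4, O(not quarantine_host ⊃ not validate_roster), we obtain O(not validate_roster).
Premise 8 is O(not run_backup ⊃ validate_roster); contrapositively O(not validate_roster ⊃ run_backup). Since O(not validate_roster) holds, K gives O(run_backup).
Premise 3, O(unfreeze_account ⊃ not run_backup), contraposes to O(run_backup ⊃ not unfreeze_account); with O(run_backup) we get O(not unfreeze_account).
So O(not unfreeze_account) holds, i.e. unfreeze_account is forbidden. None of the other listed options is forbidden under the premises.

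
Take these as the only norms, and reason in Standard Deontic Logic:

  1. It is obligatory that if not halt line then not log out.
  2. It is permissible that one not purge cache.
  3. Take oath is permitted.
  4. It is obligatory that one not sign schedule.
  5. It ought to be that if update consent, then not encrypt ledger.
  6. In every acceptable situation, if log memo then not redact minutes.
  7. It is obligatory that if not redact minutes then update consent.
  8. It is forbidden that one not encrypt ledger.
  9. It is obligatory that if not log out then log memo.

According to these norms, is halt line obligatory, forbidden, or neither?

Premise 8 is F(¬encrypt_ledger), i.e. O(encrypt_ledger).
Premise 5, O(update_consent → ¬encrypt_ledger), contraposes to O(encrypt_ledger → ¬update_consent); with O(encrypt_ledger) we get O(¬update_consent).
Premise 7 is O(¬redact_minutes → update_consent); contrapositively O(¬update_consent → redact_minutes). Since O(¬update_consent) holds, K gives O(redact_minutes).
Premise 6 is O(log_memo → ¬redact_minutes); contrapositively O(redact_minutes → ¬log_memo). Since O(redact_minutes) holds, K gives O(¬log_memo).
The contrapositive of premise 9 (O(¬log_out → log_memo)) is O(¬log_memo → log_out), and O(¬log_memo) is already established, so O(log_out).
Premise 1, O(¬halt_line → ¬log_out), contraposes to O(log_out → halt_line); with O(log_out) we get O(halt_line).
Premises 2, 3, 4 do not contribute to this derivation.
Hence halt_line is obligatory.

Obligatory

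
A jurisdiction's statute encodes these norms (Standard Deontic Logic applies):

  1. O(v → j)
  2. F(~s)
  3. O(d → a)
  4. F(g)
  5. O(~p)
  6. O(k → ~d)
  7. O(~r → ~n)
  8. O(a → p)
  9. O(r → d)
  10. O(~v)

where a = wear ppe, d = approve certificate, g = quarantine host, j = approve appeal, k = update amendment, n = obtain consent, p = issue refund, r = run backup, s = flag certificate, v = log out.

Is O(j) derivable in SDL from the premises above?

Premise 1 is O(v → j), but O(v) is not derivable from the premises, so it does not yield O(j).
No other premise forces O(j). An ideal world satisfying every premise can still have j false, so O(j) is not derivable.

No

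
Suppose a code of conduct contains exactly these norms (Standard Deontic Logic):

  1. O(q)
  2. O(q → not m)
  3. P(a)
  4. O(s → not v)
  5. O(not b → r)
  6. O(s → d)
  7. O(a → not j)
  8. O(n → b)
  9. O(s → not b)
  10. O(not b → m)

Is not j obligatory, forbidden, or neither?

Neither

Premise 7 is O(a → not j), but O(a) is not derivable from the premises (the permission P(a) asserts only not O(not a), not O(a)), so it does not yield O(not j).
No premise or chain of K-axiom applications forces O(not j), and none forces O(j). So not j is neither obligatory nor forbidden under these norms.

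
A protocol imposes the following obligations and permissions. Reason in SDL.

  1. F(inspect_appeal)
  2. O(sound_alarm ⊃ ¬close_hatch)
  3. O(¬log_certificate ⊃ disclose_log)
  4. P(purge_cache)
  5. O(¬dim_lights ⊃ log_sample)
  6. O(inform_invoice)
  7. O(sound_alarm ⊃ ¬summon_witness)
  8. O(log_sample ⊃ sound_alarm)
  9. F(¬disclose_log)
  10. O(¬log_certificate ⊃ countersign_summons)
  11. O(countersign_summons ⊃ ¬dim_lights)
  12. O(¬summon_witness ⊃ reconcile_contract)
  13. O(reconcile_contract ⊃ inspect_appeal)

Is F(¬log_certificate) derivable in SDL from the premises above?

Yes

F(inspect_appeal) at premise 1 means O(¬inspect_appeal).
The contrapositive of premise 13 (O(reconcile_contract ⊃ inspect_appeal)) is O(¬inspect_appeal ⊃ ¬reconcile_contract), and O(¬inspect_appeal) is already established, so O(¬reconcile_contract).
The contrapositive of premise 12 (O(¬summon_witness ⊃ reconcile_contract)) is O(¬reconcile_contract ⊃ summon_witness), and O(¬reconcile_contract) is already established, so O(summon_witness).
The contrapositive of premise 7 (O(sound_alarm ⊃ ¬summon_witness)) is O(summon_witness ⊃ ¬sound_alarm), and O(summon_witness) is already established, so O(¬sound_alarm).
Premise 8, O(log_sample ⊃ sound_alarm), contraposes to O(¬sound_alarm ⊃ ¬log_sample); with O(¬sound_alarm) we get O(¬log_sample).
Premise 5, O(¬dim_lights ⊃ log_sample), contraposes to O(¬log_sample ⊃ dim_lights); with O(¬log_sample) we get O(dim_lights).
The contrapositive of premise 11 (O(countersign_summons ⊃ ¬dim_lights)) is O(dim_lights ⊃ ¬countersign_summons), and O(dim_lights) is already established, so O(¬countersign_summons).
Premise 10 is O(¬log_certificate ⊃ countersign_summons); contrapositively O(¬countersign_summons ⊃ log_certificate). Since O(¬countersign_summons) holds, K gives O(log_certificate).
Premises 2, 3, 4, 6, 9 do not contribute to this derivation.
So O(log_certificate) holds, i.e. F(¬log_certificate). The claim follows.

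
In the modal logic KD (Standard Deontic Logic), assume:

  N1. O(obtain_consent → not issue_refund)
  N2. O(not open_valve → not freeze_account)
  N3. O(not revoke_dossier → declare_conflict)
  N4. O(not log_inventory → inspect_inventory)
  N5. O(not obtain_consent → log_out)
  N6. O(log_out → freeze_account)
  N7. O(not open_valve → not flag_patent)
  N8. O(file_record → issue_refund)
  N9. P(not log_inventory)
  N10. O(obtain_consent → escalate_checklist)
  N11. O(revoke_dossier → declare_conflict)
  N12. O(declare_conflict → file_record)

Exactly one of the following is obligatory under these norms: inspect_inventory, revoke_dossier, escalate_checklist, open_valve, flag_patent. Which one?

Premises 11 and 3 are O(revoke_dossier → declare_conflict) and O(not revoke_dossier → declare_conflict); every ideal world satisfies revoke_dossier or not revoke_dossier, so in either case declare_conflict holds — hence O(declare_conflict).
With premise 12, O(declare_conflict → file_record), the K-axiom yields O(file_record).
From O(file_record) and premise 8, O(file_record → issue_refund), we obtain O(issue_refund).
Premise 1 is O(obtain_consent → not issue_refund); contrapositively O(issue_refund → not obtain_consent). Since O(issue_refund) holds, K gives O(not obtain_consent).
Premise 5 is O(not obtain_consent → log_out); since O(not obtain_consent), deontic closure gives O(log_out).
With premise 6, O(log_out → freeze_account), the K-axiom yields O(freeze_account).
The contrapositive of premise 2 (O(not open_valve → not freeze_account)) is O(freeze_account → open_valve), and O(freeze_account) is already established, so O(open_valve).
So O(open_valve) holds — open_valve is obligatory. None of the other listed options is made obligatory by any chain of premises.

open_valve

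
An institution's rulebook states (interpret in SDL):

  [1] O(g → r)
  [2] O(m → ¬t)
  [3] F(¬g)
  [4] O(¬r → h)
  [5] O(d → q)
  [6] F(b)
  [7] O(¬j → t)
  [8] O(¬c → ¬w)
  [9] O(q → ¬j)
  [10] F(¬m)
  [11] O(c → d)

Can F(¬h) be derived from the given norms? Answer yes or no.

No

Premise 4 is O(¬r → h), but O(¬r) is not derivable from the premises, so it does not yield O(h).
No other premise forces O(h). An ideal world satisfying every premise can still have ¬h true, so F(¬h) is not derivable.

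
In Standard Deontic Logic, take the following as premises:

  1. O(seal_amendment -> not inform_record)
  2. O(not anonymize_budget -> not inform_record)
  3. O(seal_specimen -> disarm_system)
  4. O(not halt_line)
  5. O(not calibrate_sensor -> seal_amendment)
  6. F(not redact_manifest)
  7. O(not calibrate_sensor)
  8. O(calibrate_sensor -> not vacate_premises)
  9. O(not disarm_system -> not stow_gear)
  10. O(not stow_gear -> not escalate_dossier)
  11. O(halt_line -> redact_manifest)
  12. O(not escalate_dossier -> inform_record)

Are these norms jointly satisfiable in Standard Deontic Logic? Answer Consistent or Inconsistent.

Consistent

Premise 11 is O(halt_line -> redact_manifest); even if O(redact_manifest) held, inferring O(halt_line) would be affirming the consequent — invalid.
So O(halt_line) is not derivable, and the apparent clash with O(not halt_line) does not arise.
A world satisfying every obligation exists (e.g. anonymize_budget=false, calibrate_sensor=false, disarm_system=true, escalate_dossier=true, halt_line=false, inform_record=false, redact_manifest=true, seal_amendment=true, seal_specimen=false, stow_gear=true, vacate_premises=false); no atom is both obligatory and forbidden, so the set is consistent.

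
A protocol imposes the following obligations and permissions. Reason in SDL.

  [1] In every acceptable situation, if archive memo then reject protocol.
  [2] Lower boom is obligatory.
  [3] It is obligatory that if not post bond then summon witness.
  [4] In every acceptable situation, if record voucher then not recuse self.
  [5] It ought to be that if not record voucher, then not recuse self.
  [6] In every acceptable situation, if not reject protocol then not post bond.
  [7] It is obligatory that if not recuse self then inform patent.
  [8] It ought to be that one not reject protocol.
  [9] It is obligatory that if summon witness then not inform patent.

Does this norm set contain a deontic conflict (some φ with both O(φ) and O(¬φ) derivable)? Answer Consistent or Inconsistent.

Premises 4 and 5 are O(record_voucher → ¬recuse_self) and O(¬record_voucher → ¬recuse_self); every ideal world satisfies record_voucher or ¬record_voucher, so in either case ¬recuse_self holds — hence O(¬recuse_self).
From O(¬recuse_self) and premise 7, O(¬recuse_self → inform_patent), we obtain O(inform_patent).
The contrapositive of premise 9 (O(summon_witness → ¬inform_patent)) is O(inform_patent → ¬summon_witness), and O(inform_patent) is already established, so O(¬summon_witness).
Premise 3, O(¬post_bond → summon_witness), contraposes to O(¬summon_witness → post_bond); with O(¬summon_witness) we get O(post_bond).
Premise 6 is O(¬reject_protocol → ¬post_bond); contrapositively O(post_bond → reject_protocol). Since O(post_bond) holds, K gives O(reject_protocol).
But premise 8 directly asserts O(¬reject_protocol).
We now have both O(reject_protocol) and O(¬reject_protocol) — reject_protocol is simultaneously obligatory and forbidden, violating the D-axiom.

Inconsistent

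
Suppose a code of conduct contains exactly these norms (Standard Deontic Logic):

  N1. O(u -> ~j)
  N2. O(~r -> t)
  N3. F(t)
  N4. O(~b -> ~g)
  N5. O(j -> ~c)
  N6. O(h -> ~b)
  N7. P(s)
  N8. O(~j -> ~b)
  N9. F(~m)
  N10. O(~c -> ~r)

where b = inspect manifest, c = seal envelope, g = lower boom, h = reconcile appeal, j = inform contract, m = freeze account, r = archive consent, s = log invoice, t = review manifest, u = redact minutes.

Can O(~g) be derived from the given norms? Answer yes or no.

Premise 3, F(t), is equivalent to O(~t).
Premise 2, O(~r -> t), contraposes to O(~t -> r); with O(~t) we get O(r).
Premise 10, O(~c -> ~r), contraposes to O(r -> c); with O(r) we get O(c).
Premise 5 is O(j -> ~c); contrapositively O(c -> ~j). Since O(c) holds, K gives O(~j).
With premise 8, O(~j -> ~b), the K-axiom yields O(~b).
Premise 4 is O(~b -> ~g); since O(~b), deontic closure gives O(~g).
Premises 1, 6, 7, 9 do not contribute to this derivation.
So O(~g) follows.

Yes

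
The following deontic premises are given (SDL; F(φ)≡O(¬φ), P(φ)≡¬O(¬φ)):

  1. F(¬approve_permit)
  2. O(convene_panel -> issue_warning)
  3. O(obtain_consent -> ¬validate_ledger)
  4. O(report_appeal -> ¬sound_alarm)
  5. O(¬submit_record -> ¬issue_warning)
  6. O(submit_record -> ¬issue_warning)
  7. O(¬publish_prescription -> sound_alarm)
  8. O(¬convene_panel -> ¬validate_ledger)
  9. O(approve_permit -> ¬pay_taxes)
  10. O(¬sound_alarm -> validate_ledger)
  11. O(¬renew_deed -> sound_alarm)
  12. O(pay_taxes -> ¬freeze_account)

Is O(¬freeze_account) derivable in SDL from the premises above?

Premise 12 is O(pay_taxes -> ¬freeze_account), but O(pay_taxes) is not derivable from the premises, so it does not yield O(¬freeze_account).
No other premise forces O(¬freeze_account). An ideal world satisfying every premise can still have ¬freeze_account false, so O(¬freeze_account) is not derivable.

No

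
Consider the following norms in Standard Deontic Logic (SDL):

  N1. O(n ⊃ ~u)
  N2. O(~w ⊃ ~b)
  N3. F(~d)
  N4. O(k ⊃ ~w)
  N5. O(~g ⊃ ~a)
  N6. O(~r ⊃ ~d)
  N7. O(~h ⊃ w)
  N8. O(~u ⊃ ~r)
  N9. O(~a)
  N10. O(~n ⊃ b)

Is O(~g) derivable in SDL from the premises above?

No

Premise 5 is O(~g ⊃ ~a); even if O(~a) held, inferring O(~g) would be affirming the consequent — invalid.
No other premise forces O(~g). An ideal world satisfying every premise can still have ~g false, so O(~g) is not derivable.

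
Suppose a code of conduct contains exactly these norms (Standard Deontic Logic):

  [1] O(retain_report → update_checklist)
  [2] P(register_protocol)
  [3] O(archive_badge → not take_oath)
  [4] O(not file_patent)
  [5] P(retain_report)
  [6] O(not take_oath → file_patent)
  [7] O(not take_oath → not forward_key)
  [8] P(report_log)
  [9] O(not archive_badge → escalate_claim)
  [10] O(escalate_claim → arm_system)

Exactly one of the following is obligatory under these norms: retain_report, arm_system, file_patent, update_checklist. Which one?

arm_system

Premise 4 states O(not file_patent) outright.
The contrapositive of premise 6 (O(not take_oath → file_patent)) is O(not file_patent → take_oath), and O(not file_patent) is already established, so O(take_oath).
The contrapositive of premise 3 (O(archive_badge → not take_oath)) is O(take_oath → not archive_badge), and O(take_oath) is already established, so O(not archive_badge).
With premise 9, O(not archive_badge → escalate_claim), the K-axiom yields O(escalate_claim).
From O(escalate_claim) and premise 10, O(escalate_claim → arm_system), we obtain O(arm_system).
So O(arm_system) holds — arm_system is obligatory. None of the other listed options is made obligatory by any chain of premises.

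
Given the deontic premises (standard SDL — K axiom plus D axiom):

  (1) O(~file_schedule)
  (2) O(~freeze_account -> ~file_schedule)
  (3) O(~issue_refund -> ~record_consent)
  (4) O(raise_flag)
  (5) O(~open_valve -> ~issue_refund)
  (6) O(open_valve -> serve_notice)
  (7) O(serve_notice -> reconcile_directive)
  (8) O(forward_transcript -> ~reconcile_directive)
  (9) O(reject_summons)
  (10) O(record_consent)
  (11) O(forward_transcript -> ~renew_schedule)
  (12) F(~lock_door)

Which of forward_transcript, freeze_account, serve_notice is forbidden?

forward_transcript

Premise 10 gives O(record_consent).
Premise 3, O(~issue_refund -> ~record_consent), contraposes to O(record_consent -> issue_refund); with O(record_consent) we get O(issue_refund).
The contrapositive of premise 5 (O(~open_valve -> ~issue_refund)) is O(issue_refund -> open_valve), and O(issue_refund) is already established, so O(open_valve).
From O(open_valve) and premise 6, O(open_valve -> serve_notice), we obtain O(serve_notice).
Applying K to premise 7 (O(serve_notice -> reconcile_directive)) and O(serve_notice) yields O(reconcile_directive).
The contrapositive of premise 8 (O(forward_transcript -> ~reconcile_directive)) is O(reconcile_directive -> ~forward_transcript), and O(reconcile_directive) is already established, so O(~forward_transcript).
So O(~forward_transcript) holds, i.e. forward_transcript is forbidden. None of the other listed options is forbidden under the premises.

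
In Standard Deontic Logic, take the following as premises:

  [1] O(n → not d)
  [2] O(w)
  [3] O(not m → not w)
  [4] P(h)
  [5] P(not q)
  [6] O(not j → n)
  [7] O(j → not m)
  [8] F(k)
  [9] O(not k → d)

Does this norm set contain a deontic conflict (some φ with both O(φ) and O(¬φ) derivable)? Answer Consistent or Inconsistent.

F(k) at premise 8 means O(not k).
Premise 9 is O(not k → d); since O(not k), deontic closure gives O(d).
Premise 1 is O(n → not d); contrapositively O(d → not n). Since O(d) holds, K gives O(not n).
The contrapositive of premise 6 (O(not j → n)) is O(not n → j), and O(not n) is already established, so O(j).
Premise 7 is O(j → not m); since O(j), deontic closure gives O(not m).
From O(not m) and premise 3, O(not m → not w), we obtain O(not w).
However, premise 2 gives O(w).
We now have both O(not w) and O(w) — w is simultaneously obligatory and forbidden, violating the D-axiom.

Inconsistent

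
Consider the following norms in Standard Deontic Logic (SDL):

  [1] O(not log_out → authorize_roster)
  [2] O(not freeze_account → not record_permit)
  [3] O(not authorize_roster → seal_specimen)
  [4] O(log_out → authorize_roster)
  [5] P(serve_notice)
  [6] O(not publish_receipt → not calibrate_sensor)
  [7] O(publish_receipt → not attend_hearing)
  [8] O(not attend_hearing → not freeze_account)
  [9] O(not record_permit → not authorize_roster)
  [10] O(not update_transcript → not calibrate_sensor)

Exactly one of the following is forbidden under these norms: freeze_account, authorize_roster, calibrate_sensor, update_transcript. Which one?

calibrate_sensor

Premises 1 and 4 cover both cases: O(not log_out → authorize_roster) and O(log_out → authorize_roster). Since not log_out ∨ log_out is a tautology, O(authorize_roster) follows.
The contrapositive of premise 9 (O(not record_permit → not authorize_roster)) is O(authorize_roster → record_permit), and O(authorize_roster) is already established, so O(record_permit).
Premise 2 is O(not freeze_account → not record_permit); contrapositively O(record_permit → freeze_account). Since O(record_permit) holds, K gives O(freeze_account).
The contrapositive of premise 8 (O(not attend_hearing → not freeze_account)) is O(freeze_account → attend_hearing), and O(freeze_account) is already established, so O(attend_hearing).
Premise 7, O(publish_receipt → not attend_hearing), contraposes to O(attend_hearing → not publish_receipt); with O(attend_hearing) we get O(not publish_receipt).
Applying K to premise 6 (O(not publish_receipt → not calibrate_sensor)) and O(not publish_receipt) yields O(not calibrate_sensor).
So O(not calibrate_sensor) holds, i.e. calibrate_sensor is forbidden. None of the other listed options is forbidden under the premises.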